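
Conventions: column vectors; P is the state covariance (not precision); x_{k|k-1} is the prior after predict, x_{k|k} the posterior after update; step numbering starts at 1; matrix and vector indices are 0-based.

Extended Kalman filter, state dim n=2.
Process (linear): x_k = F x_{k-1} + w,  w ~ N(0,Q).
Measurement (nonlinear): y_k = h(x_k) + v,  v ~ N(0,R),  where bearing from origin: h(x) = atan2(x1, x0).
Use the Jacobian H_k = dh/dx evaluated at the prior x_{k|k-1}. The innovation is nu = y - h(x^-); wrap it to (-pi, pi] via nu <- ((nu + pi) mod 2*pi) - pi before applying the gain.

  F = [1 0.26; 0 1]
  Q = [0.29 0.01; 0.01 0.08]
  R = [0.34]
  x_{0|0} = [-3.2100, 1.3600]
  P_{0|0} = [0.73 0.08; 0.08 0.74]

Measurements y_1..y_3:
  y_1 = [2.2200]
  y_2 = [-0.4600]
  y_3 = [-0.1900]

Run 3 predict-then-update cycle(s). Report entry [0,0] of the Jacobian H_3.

step 1: x^-=[-2.8564, 1.3600]  P^-=[1.1116 0.2824; 0.2824 0.8200]  H_jac=[-0.1359 -0.2854]  S=[0.4492]  K=[-0.5157; -0.6064]  nu=[-0.4772]  x^+=[-2.6103, 1.6494]  P^+=[0.9922 0.1419; 0.1419 0.6548]
step 2: x^-=[-2.1815, 1.6494]  P^-=[1.4002 0.3222; 0.3222 0.7348]  H_jac=[-0.2205 -0.2917]  S=[0.5121]  K=[-0.7866; -0.5573]  nu=[-2.9542]  x^+=[0.1422, 3.2958]  P^+=[1.0834 0.0977; 0.0977 0.5758]
step 3: x^-=[0.9991, 3.2958]  P^-=[1.4632 0.2574; 0.2574 0.6558]  H_jac=[-0.2779 0.0842]  S=[0.4456]  K=[-0.8638; -0.0366]  nu=[-1.4665]  x^+=[2.2659, 3.3494]  P^+=[1.1307 0.2434; 0.2434 0.6552]

H_jac[0,0] = -0.2779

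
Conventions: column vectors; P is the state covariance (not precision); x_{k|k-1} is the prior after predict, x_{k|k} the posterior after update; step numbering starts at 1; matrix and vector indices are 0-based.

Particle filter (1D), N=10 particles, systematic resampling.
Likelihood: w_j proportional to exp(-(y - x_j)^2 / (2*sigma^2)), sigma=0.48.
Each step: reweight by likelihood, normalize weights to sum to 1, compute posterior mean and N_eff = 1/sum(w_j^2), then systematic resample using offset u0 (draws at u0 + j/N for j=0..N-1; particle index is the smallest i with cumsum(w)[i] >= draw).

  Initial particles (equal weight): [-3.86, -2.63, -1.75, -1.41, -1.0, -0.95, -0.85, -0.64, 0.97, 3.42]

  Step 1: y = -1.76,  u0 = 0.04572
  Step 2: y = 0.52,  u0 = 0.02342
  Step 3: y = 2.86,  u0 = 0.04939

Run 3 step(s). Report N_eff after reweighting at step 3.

step 1: w=[0.0000, 0.0712, 0.3679, 0.2821, 0.1051, 0.0886, 0.0610, 0.0242, 0.0000, 0.0000]  mean=-1.4854  Neff=4.1126  idx=[1, 2, 2, 2, 3, 3, 3, 4, 5, 6]
step 2: w=[0.0000, 0.0004, 0.0004, 0.0004, 0.0091, 0.0091, 0.0091, 0.1964, 0.2717, 0.5032]  mean=-0.9231  Neff=2.7328  idx=[6, 7, 7, 8, 8, 9, 9, 9, 9, 9]
step 3: w=[0.0000, 0.0153, 0.0153, 0.0352, 0.0352, 0.1798, 0.1798, 0.1798, 0.1798, 0.1798]  mean=-0.8616  Neff=6.0751  idx=[3, 5, 5, 6, 6, 7, 8, 8, 9, 9]

N_eff = 6.0751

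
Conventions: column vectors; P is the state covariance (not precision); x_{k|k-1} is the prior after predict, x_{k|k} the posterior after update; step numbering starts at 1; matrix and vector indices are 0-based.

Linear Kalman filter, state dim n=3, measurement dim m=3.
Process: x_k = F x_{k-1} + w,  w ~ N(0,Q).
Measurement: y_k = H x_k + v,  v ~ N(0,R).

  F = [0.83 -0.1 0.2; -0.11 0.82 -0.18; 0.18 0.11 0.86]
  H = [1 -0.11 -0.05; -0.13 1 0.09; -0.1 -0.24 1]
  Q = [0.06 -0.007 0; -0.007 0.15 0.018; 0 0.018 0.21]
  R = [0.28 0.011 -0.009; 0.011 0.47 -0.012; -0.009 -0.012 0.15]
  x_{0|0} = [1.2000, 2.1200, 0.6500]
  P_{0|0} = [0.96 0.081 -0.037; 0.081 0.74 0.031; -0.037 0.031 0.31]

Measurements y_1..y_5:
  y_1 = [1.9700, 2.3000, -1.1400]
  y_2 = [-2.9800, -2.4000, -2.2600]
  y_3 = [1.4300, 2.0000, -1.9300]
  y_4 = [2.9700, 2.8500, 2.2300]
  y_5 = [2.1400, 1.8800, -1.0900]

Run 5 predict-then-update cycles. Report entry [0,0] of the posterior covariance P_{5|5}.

P_post[0,0] = 0.0866

step 1: x^-=[0.9140, 1.4894, 1.0082]  P^-=[0.7142 -0.0985 0.1648; -0.0985 0.6440 0.0547; 0.1648 0.0547 0.4770]  S=[1.0089 -0.2421 0.0956; -0.2421 1.1615 -0.0770; 0.0956 -0.0770 0.6073]  K=[0.7026 -0.0001 0.0821; -0.0296 0.5587 -0.0728; 0.0961 0.1346 0.7386]  nu=[1.2702, 0.8387, -1.6993]  x^+=[1.6669, 2.0441, -0.0121]  P^+=[0.2009 0.0298 0.0333; 0.0298 0.2626 0.0487; 0.0333 0.0487 0.1233]
step 2: x^-=[1.1767, 1.4950, 0.5145]  P^-=[0.2101 -0.0275 0.0723; -0.0275 0.3146 0.0518; 0.0723 0.0518 0.3316]  S=[0.4942 -0.0765 0.0357; -0.0765 0.8056 -0.0124; 0.0357 -0.0124 0.4611]  K=[0.4143 -0.0192 0.0931; -0.0679 0.3938 -0.0296; 0.0692 0.1066 0.6739]  nu=[-3.9665, -3.7883, -2.2981]  x^+=[-0.6079, 0.3404, -1.7125]  P^+=[0.1170 0.0075 0.0240; 0.0075 0.1824 0.0360; 0.0240 0.0360 0.1102]
step 3: x^-=[-0.8811, 0.6542, -1.5448]  P^-=[0.1521 -0.0290 0.0506; -0.0290 0.2666 0.0377; 0.0506 0.0377 0.3120]  S=[0.4378 -0.0663 0.0211; -0.0663 0.7549 -0.0141; 0.0211 -0.0141 0.4493]  K=[0.3410 -0.0272 0.0775; -0.0820 0.3548 -0.0371; 0.0531 0.0955 0.6636]  nu=[2.3058, 1.3703, -0.3163]  x^+=[-0.1565, 0.9630, -1.5015]  P^+=[0.0955 0.0008 0.0186; 0.0008 0.1637 0.0303; 0.0186 0.0303 0.1070]
step 4: x^-=[-0.5265, 1.0771, -1.2135]  P^-=[0.1366 -0.0301 0.0430; -0.0301 0.2563 0.0328; 0.0430 0.0328 0.3058]  S=[0.4231 -0.0647 0.0157; -0.0647 0.7439 -0.0160; 0.0157 -0.0160 0.4461]  K=[0.3183 -0.0300 0.0696; -0.0874 0.3453 -0.0421; 0.0465 0.0918 0.6598]  nu=[3.5543, 1.8137, 3.6494]  x^+=[0.8047, 1.2391, 1.5260]  P^+=[0.0889 -0.0014 0.0165; -0.0014 0.1591 0.0284; 0.0165 0.0284 0.1059]
step 5: x^-=[0.8492, 0.6529, 1.5935]  P^-=[0.1316 -0.0306 0.0402; -0.0306 0.2540 0.0314; 0.0402 0.0314 0.3036]  S=[0.4185 -0.0644 0.0137; -0.0644 0.7414 -0.0167; 0.0137 -0.0167 0.4449]  K=[0.3108 -0.0309 0.0665; -0.0893 0.3431 -0.0440; 0.0440 0.0908 0.6583]  nu=[1.4423, 1.1941, -2.4419]  x^+=[1.0980, 1.0411, 0.1577]  P^+=[0.0866 -0.0021 0.0157; -0.0021 0.1580 0.0278; 0.0157 0.0278 0.1055]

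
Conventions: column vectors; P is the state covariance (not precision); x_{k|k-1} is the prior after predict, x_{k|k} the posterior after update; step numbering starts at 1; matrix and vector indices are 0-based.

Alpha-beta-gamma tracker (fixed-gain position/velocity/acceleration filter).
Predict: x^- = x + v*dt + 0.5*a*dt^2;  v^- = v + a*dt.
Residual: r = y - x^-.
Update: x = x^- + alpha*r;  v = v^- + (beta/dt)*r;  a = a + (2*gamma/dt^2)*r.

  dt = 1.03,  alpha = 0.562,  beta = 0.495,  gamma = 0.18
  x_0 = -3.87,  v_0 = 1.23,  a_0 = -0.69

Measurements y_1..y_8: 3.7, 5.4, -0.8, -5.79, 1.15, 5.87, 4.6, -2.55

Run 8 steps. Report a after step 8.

a_post = 0.6819

step 1: x_pred=-2.9691  r=6.6691  x^+=0.7789  v^+=3.7244  a^+=1.5731
step 2: x_pred=5.4494  r=-0.0494  x^+=5.4217  v^+=5.3208  a^+=1.5563
step 3: x_pred=11.7277  r=-12.5277  x^+=4.6871  v^+=0.9032  a^+=-2.6948
step 4: x_pred=4.1880  r=-9.9780  x^+=-1.4196  v^+=-6.6676  a^+=-6.0807
step 5: x_pred=-11.5128  r=12.6628  x^+=-4.3963  v^+=-6.8452  a^+=-1.7837
step 6: x_pred=-12.3931  r=18.2631  x^+=-2.1292  v^+=0.0944  a^+=4.4135
step 7: x_pred=0.3092  r=4.2908  x^+=2.7206  v^+=6.7025  a^+=5.8696
step 8: x_pred=12.7377  r=-15.2877  x^+=4.1460  v^+=5.4011  a^+=0.6819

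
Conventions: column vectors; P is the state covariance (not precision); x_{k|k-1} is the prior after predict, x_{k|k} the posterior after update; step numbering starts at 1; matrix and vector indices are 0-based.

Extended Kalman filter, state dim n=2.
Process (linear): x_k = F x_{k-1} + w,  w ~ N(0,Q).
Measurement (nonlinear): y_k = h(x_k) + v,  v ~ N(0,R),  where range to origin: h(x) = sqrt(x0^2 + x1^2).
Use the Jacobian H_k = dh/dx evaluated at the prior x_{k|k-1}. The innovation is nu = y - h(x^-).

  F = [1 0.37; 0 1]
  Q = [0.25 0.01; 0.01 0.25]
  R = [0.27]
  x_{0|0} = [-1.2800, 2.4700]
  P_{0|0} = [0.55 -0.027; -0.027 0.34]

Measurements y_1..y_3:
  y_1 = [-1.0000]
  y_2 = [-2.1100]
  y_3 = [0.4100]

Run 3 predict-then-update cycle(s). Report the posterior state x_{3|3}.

x_post = [0.8134, -0.3505]

step 1: x^-=[-0.3661, 2.4700]  P^-=[0.8266 0.1088; 0.1088 0.5900]  H_jac=[-0.1466 0.9892]  S=[0.8335]  K=[-0.0163; 0.6810]  nu=[-3.4970]  x^+=[-0.3092, 0.0884]  P^+=[0.8263 0.1180; 0.1180 0.2034]
step 2: x^-=[-0.2765, 0.0884]  P^-=[1.1915 0.2033; 0.2033 0.4534]  H_jac=[-0.9525 0.3045]  S=[1.2752]  K=[-0.8415; -0.0436]  nu=[-2.4003]  x^+=[1.7433, 0.1930]  P^+=[0.2886 0.1565; 0.1565 0.4510]
step 3: x^-=[1.8147, 0.1930]  P^-=[0.7161 0.3334; 0.3334 0.7010]  H_jac=[0.9944 0.1058]  S=[1.0561]  K=[0.7077; 0.3841]  nu=[-1.4150]  x^+=[0.8134, -0.3505]  P^+=[0.1872 0.0463; 0.0463 0.5452]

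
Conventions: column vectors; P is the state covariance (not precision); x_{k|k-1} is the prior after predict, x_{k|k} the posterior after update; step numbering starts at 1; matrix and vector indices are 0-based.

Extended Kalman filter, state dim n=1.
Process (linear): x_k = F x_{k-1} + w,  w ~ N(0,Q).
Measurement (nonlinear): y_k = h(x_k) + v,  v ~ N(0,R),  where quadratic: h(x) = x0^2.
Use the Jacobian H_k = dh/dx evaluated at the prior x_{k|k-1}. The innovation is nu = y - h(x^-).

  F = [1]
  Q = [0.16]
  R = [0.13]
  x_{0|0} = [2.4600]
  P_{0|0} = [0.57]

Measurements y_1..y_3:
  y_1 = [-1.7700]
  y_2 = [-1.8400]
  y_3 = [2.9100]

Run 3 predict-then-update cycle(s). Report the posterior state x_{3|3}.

x_post = [-1.9455]

step 1: x^-=[2.4600]  P^-=[0.7300]  H_jac=[4.9200]  S=[17.8007]  K=[0.2018]  nu=[-7.8216]  x^+=[0.8819]  P^+=[0.0053]
step 2: x^-=[0.8819]  P^-=[0.1653]  H_jac=[1.7637]  S=[0.6443]  K=[0.4526]  nu=[-2.6177]  x^+=[-0.3029]  P^+=[0.0334]
step 3: x^-=[-0.3029]  P^-=[0.1934]  H_jac=[-0.6057]  S=[0.2009]  K=[-0.5829]  nu=[2.8183]  x^+=[-1.9455]  P^+=[0.1251]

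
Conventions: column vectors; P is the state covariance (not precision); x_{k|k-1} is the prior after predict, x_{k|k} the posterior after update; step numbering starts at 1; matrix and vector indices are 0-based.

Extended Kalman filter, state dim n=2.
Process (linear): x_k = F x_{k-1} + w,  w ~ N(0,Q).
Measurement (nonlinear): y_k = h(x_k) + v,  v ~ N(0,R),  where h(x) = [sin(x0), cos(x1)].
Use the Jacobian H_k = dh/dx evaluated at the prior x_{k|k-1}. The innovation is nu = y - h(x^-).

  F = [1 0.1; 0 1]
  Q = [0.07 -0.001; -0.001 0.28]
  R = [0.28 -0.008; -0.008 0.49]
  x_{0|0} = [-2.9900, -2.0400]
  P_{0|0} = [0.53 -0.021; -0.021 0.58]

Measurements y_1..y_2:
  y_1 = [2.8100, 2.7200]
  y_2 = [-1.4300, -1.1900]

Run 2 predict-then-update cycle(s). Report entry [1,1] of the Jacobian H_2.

H_jac[1,1] = -0.0004

step 1: x^-=[-3.1940, -2.0400]  P^-=[0.6016 0.0360; 0.0360 0.8600]  H_jac=[-0.9986 0.0000; 0.0000 0.8919]  S=[0.8799 -0.0401; -0.0401 1.1742]  K=[-0.6826 0.0041; -0.0111 0.6529]  nu=[2.7576, 3.1722]  x^+=[-5.0634, 0.0004]  P^+=[0.1914 0.0084; 0.0084 0.3588]
step 2: x^-=[-5.0633, 0.0004]  P^-=[0.2667 0.0432; 0.0432 0.6388]  H_jac=[0.3438 0.0000; 0.0000 -0.0004]  S=[0.3115 -0.0080; -0.0080 0.4900]  K=[0.2944 0.0048; 0.0477 0.0002]  nu=[-2.3691, -2.1900]  x^+=[-5.7712, -0.1131]  P^+=[0.2397 0.0389; 0.0389 0.6381]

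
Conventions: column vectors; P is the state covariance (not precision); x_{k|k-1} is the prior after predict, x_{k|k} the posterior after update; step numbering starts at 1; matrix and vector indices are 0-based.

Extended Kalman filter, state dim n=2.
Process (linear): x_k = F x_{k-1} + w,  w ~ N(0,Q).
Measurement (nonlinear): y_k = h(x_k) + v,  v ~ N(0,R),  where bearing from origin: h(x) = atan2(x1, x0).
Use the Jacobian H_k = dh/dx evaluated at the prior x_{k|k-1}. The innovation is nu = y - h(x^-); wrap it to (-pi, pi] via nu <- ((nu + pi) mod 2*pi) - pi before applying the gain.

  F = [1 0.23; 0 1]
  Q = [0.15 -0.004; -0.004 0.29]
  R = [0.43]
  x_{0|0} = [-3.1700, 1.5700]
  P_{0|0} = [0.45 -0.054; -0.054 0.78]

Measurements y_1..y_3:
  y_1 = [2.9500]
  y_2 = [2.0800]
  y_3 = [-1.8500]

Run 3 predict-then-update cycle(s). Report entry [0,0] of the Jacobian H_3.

step 1: x^-=[-2.8089, 1.5700]  P^-=[0.6164 0.1214; 0.1214 1.0700]  H_jac=[-0.1516 -0.2713]  S=[0.5329]  K=[-0.2372; -0.5792]  nu=[0.3181]  x^+=[-2.8843, 1.3858]  P^+=[0.5864 0.0482; 0.0482 0.8912]
step 2: x^-=[-2.5656, 1.3858]  P^-=[0.8058 0.2492; 0.2492 1.1812]  H_jac=[-0.1630 -0.3017]  S=[0.5835]  K=[-0.3539; -0.6805]  nu=[-0.5664]  x^+=[-2.3652, 1.7712]  P^+=[0.7327 0.1086; 0.1086 0.9110]
step 3: x^-=[-1.9578, 1.7712]  P^-=[0.9808 0.3142; 0.3142 1.2010]  H_jac=[-0.2541 -0.2809]  S=[0.6329]  K=[-0.5332; -0.6591]  nu=[2.0270]  x^+=[-3.0386, 0.4351]  P^+=[0.8009 0.0917; 0.0917 0.9261]

H_jac[0,0] = -0.2541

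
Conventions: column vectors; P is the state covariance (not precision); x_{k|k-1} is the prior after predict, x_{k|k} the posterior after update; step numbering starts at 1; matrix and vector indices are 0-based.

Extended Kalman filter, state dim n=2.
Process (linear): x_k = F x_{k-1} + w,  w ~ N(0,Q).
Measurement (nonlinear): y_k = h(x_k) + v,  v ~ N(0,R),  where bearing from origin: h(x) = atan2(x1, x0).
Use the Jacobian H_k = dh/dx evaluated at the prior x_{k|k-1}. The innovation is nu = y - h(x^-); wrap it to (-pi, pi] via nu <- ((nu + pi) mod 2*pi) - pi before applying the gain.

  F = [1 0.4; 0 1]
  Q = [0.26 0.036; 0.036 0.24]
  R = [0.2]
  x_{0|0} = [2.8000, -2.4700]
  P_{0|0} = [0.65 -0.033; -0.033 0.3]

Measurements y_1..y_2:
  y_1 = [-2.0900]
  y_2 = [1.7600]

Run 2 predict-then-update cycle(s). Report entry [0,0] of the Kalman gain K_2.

K[0,0] = 1.0657

step 1: x^-=[1.8120, -2.4700]  P^-=[0.9316 0.1230; 0.1230 0.5400]  H_jac=[0.2632 0.1931]  S=[0.2972]  K=[0.9050; 0.4598]  nu=[-1.1521]  x^+=[0.7693, -2.9998]  P^+=[0.6882 -0.0007; -0.0007 0.4772]
step 2: x^-=[-0.4306, -2.9998]  P^-=[1.0240 0.2262; 0.2262 0.7172]  H_jac=[0.3266 -0.0469]  S=[0.3039]  K=[1.0657; 0.1325]  nu=[-2.8098]  x^+=[-3.4250, -3.3720]  P^+=[0.6789 0.1833; 0.1833 0.7118]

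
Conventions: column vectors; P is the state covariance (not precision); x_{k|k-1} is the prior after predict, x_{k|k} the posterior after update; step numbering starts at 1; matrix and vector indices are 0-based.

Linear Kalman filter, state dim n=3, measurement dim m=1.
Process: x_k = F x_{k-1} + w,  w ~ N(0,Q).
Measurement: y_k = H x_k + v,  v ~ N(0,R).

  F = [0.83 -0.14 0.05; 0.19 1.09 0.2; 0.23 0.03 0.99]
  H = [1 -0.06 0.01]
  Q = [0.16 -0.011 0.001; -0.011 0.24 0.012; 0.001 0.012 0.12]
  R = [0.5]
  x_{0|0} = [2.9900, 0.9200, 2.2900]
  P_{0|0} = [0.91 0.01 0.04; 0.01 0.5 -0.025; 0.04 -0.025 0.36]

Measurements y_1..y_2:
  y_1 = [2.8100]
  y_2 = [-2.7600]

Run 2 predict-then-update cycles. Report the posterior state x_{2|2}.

x_post = [0.0918, 3.8797, 3.0499]

step 1: x^-=[2.4674, 2.0289, 2.9824]  P^-=[0.7989 0.0749 0.2271; 0.0749 0.8776 0.1242; 0.2271 0.1242 0.5383]  S=[1.2976]  K=[0.6140; 0.0181; 0.1734]  nu=[0.4345]  x^+=[2.7342, 2.0368, 3.0578]  P^+=[0.3097 0.0605 0.0889; 0.0605 0.8772 0.1201; 0.0889 0.1201 0.4993]
step 2: x^-=[2.1371, 3.3511, 3.7172]  P^-=[0.3835 -0.0191 0.1384; -0.0191 1.3975 0.3197; 0.1384 0.3197 0.6750]  S=[0.8932]  K=[0.4321; -0.1117; 0.1410]  nu=[-4.7332]  x^+=[0.0918, 3.8797, 3.0499]  P^+=[0.2167 0.0240 0.0839; 0.0240 1.3863 0.3338; 0.0839 0.3338 0.6572]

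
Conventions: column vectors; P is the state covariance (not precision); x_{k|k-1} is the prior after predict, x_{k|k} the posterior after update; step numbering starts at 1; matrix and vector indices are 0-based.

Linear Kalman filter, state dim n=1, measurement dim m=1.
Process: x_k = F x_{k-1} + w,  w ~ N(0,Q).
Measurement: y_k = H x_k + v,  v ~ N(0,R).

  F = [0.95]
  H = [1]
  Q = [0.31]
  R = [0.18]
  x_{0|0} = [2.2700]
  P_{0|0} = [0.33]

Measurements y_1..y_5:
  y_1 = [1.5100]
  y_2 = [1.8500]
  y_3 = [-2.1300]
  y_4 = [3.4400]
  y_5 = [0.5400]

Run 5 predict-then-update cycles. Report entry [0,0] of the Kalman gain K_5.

K[0,0] = 0.7020

step 1: x^-=[2.1565]  P^-=[0.6078]  S=[0.7878]  K=[0.7715]  nu=[-0.6465]  x^+=[1.6577]  P^+=[0.1389]
step 2: x^-=[1.5748]  P^-=[0.4353]  S=[0.6153]  K=[0.7075]  nu=[0.2752]  x^+=[1.7695]  P^+=[0.1273]
step 3: x^-=[1.6810]  P^-=[0.4249]  S=[0.6049]  K=[0.7024]  nu=[-3.8110]  x^+=[-0.9960]  P^+=[0.1264]
step 4: x^-=[-0.9462]  P^-=[0.4241]  S=[0.6041]  K=[0.7020]  nu=[4.3862]  x^+=[2.1331]  P^+=[0.1264]
step 5: x^-=[2.0264]  P^-=[0.4240]  S=[0.6040]  K=[0.7020]  nu=[-1.4864]  x^+=[0.9829]  P^+=[0.1264]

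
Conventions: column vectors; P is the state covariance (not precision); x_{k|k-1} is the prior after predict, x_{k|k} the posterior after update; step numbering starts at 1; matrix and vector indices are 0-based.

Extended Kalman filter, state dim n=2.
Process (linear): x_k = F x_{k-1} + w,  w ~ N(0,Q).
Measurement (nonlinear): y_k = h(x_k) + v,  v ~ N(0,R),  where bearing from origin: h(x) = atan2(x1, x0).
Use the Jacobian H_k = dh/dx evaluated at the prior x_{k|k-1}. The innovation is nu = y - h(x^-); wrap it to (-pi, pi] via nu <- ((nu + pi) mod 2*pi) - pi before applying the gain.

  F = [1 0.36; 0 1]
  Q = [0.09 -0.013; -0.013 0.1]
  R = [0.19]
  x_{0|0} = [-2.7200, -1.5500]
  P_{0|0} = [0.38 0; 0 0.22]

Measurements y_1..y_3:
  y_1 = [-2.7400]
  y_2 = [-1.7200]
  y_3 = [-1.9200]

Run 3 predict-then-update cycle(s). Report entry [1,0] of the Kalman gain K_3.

step 1: x^-=[-3.2780, -1.5500]  P^-=[0.4985 0.0662; 0.0662 0.3200]  H_jac=[0.1179 -0.2493]  S=[0.2129]  K=[0.1985; -0.3380]  nu=[-0.0401]  x^+=[-3.2860, -1.5364]  P^+=[0.4901 0.0805; 0.0805 0.2957]
step 2: x^-=[-3.8391, -1.5364]  P^-=[0.6764 0.1739; 0.1739 0.3957]  H_jac=[0.0899 -0.2245]  S=[0.2084]  K=[0.1043; -0.3513]  nu=[1.0409]  x^+=[-3.7306, -1.9021]  P^+=[0.6741 0.1816; 0.1816 0.3700]
step 3: x^-=[-4.4153, -1.9021]  P^-=[0.9428 0.3017; 0.3017 0.4700]  H_jac=[0.0823 -0.1910]  S=[0.2040]  K=[0.0978; -0.3183]  nu=[0.8148]  x^+=[-4.3357, -2.1614]  P^+=[0.9408 0.3081; 0.3081 0.4493]

K[1,0] = -0.3183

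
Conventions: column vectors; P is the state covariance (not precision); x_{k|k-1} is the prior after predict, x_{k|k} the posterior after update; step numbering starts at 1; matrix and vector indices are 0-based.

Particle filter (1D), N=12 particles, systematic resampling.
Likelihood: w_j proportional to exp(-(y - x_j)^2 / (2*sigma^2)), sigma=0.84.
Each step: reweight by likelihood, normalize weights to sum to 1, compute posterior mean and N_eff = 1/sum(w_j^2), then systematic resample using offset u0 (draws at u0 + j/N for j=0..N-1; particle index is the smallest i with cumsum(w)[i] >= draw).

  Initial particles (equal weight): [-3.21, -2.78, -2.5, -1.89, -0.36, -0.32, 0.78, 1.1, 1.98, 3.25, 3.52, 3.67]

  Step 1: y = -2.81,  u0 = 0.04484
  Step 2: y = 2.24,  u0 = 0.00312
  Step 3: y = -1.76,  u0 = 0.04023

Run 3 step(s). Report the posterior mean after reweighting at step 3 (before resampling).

step 1: w=[0.2624, 0.2938, 0.2746, 0.1614, 0.0042, 0.0036, 0.0000, 0.0000, 0.0000, 0.0000, 0.0000, 0.0000]  mean=-2.6532  Neff=3.8965  idx=[0, 0, 0, 1, 1, 1, 1, 2, 2, 2, 3, 3]
step 2: w=[0.0001, 0.0001, 0.0001, 0.0015, 0.0015, 0.0015, 0.0015, 0.0104, 0.0104, 0.0104, 0.4813, 0.4813]  mean=-1.9146  Neff=2.1569  idx=[4, 10, 10, 10, 10, 10, 10, 11, 11, 11, 11, 11]
step 3: w=[0.0422, 0.0871, 0.0871, 0.0871, 0.0871, 0.0871, 0.0871, 0.0871, 0.0871, 0.0871, 0.0871, 0.0871]  mean=-1.9275  Neff=11.7395  idx=[0, 1, 2, 3, 4, 5, 6, 7, 8, 9, 10, 11]

post_mean = -1.9275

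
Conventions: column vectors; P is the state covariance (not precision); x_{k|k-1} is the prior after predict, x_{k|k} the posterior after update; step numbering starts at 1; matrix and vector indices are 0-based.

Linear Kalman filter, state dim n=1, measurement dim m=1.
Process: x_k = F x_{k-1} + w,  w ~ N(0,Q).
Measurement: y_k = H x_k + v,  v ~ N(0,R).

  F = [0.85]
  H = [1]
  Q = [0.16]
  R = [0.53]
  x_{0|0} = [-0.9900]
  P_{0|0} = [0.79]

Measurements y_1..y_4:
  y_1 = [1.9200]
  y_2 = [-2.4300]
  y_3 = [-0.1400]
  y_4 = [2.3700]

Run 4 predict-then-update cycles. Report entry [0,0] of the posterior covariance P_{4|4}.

step 1: x^-=[-0.8415]  P^-=[0.7308]  S=[1.2608]  K=[0.5796]  nu=[2.7615]  x^+=[0.7591]  P^+=[0.3072]
step 2: x^-=[0.6453]  P^-=[0.3820]  S=[0.9120]  K=[0.4188]  nu=[-3.0753]  x^+=[-0.6427]  P^+=[0.2220]
step 3: x^-=[-0.5463]  P^-=[0.3204]  S=[0.8504]  K=[0.3767]  nu=[0.4063]  x^+=[-0.3932]  P^+=[0.1997]
step 4: x^-=[-0.3343]  P^-=[0.3043]  S=[0.8343]  K=[0.3647]  nu=[2.7043]  x^+=[0.6520]  P^+=[0.1933]

P_post[0,0] = 0.1933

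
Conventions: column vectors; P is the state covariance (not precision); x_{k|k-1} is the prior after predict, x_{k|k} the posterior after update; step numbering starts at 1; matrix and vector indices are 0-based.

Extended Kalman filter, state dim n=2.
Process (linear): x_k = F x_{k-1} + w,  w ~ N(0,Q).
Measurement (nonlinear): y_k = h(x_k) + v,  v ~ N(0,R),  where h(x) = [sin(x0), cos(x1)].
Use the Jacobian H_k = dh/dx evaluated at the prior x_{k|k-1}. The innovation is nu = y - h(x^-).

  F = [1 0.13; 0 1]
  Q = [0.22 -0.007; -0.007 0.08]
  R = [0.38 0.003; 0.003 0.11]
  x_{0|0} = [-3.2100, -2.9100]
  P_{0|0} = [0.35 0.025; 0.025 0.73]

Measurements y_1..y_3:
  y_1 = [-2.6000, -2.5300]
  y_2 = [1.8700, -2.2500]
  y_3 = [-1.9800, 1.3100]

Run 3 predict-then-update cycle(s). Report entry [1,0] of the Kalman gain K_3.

K[1,0] = -0.0165

step 1: x^-=[-3.5883, -2.9100]  P^-=[0.5888 0.1129; 0.1129 0.8100]  H_jac=[-0.9019 0.0000; 0.0000 0.2295]  S=[0.8589 -0.0204; -0.0204 0.1527]  K=[-0.6162 0.0875; -0.0899 1.2057]  nu=[-3.0320, -1.5567]  x^+=[-1.8562, -4.5143]  P^+=[0.2593 0.0339; 0.0339 0.5767]
step 2: x^-=[-2.4431, -4.5143]  P^-=[0.4979 0.1019; 0.1019 0.6567]  H_jac=[-0.7658 0.0000; 0.0000 -0.9804]  S=[0.6720 0.0795; 0.0795 0.7412]  K=[-0.5586 -0.0748; -0.0135 -0.8671]  nu=[2.5131, -2.0532]  x^+=[-3.6931, -2.7679]  P^+=[0.2774 0.0101; 0.0101 0.0973]
step 3: x^-=[-4.0529, -2.7679]  P^-=[0.5017 0.0158; 0.0158 0.1773]  H_jac=[-0.6127 0.0000; 0.0000 0.3651]  S=[0.5683 -0.0005; -0.0005 0.1336]  K=[-0.5408 0.0409; -0.0165 0.4844]  nu=[-2.7703, 2.2410]  x^+=[-2.4630, -1.6365]  P^+=[0.3352 0.0079; 0.0079 0.1458]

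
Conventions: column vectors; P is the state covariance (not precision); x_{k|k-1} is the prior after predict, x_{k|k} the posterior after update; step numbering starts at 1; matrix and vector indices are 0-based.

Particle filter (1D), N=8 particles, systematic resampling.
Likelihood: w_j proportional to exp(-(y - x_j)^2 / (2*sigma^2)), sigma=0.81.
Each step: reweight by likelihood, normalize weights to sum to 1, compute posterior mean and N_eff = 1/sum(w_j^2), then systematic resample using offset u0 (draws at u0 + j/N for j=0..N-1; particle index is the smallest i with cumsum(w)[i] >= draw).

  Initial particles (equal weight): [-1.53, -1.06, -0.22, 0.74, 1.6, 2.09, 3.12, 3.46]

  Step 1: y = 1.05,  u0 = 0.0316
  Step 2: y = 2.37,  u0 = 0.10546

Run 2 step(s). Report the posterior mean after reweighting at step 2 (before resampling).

post_mean = 1.6338

step 1: w=[0.0025, 0.0132, 0.1150, 0.3652, 0.3121, 0.1723, 0.0150, 0.0047]  mean=1.1498  Neff=3.6478  idx=[2, 3, 3, 3, 4, 4, 4, 5]
step 2: w=[0.0019, 0.0406, 0.0406, 0.0406, 0.1956, 0.1956, 0.1956, 0.2895]  mean=1.6338  Neff=4.9120  idx=[3, 4, 5, 5, 6, 7, 7, 7]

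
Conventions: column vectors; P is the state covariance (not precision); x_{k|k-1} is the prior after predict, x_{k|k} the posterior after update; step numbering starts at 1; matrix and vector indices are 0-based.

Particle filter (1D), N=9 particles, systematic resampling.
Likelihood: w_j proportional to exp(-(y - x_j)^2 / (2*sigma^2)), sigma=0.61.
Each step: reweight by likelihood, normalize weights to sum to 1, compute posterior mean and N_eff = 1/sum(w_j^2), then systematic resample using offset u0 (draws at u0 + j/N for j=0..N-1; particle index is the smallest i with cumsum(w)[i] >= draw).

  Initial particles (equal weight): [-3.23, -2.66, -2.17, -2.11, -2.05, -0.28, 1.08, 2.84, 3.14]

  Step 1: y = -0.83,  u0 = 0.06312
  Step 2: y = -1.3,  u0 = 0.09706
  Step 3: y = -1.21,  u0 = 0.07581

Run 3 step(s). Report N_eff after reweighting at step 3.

N_eff = 8.9112

step 1: w=[0.0004, 0.0109, 0.0878, 0.1084, 0.1326, 0.6526, 0.0073, 0.0000, 0.0000]  mean=-0.8963  Neff=2.1593  idx=[2, 3, 4, 5, 5, 5, 5, 5, 5]
step 2: w=[0.1326, 0.1518, 0.1722, 0.0906, 0.0906, 0.0906, 0.0906, 0.0906, 0.0906]  mean=-1.1131  Neff=8.3694  idx=[0, 1, 2, 2, 3, 5, 6, 7, 8]
step 3: w=[0.0977, 0.1136, 0.1307, 0.1307, 0.1055, 0.1055, 0.1055, 0.1055, 0.1055]  mean=-1.1351  Neff=8.9112  idx=[0, 1, 2, 3, 4, 5, 6, 7, 8]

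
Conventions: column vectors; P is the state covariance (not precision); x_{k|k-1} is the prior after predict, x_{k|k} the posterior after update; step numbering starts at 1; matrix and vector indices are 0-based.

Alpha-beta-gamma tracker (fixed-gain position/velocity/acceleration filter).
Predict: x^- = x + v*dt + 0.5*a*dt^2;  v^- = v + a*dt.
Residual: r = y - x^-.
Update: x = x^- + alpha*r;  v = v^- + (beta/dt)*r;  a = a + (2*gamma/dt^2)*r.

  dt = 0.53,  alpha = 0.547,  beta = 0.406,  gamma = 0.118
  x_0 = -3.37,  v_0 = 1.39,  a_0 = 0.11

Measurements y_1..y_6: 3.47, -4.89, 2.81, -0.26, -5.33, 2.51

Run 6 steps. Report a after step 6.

step 1: x_pred=-2.6179  r=6.0879  x^+=0.7122  v^+=6.1118  a^+=5.2247
step 2: x_pred=4.6853  r=-9.5753  x^+=-0.5524  v^+=1.5459  a^+=-2.8200
step 3: x_pred=-0.1291  r=2.9391  x^+=1.4786  v^+=2.3028  a^+=-0.3507
step 4: x_pred=2.6498  r=-2.9098  x^+=1.0581  v^+=-0.1121  a^+=-2.7954
step 5: x_pred=0.6061  r=-5.9361  x^+=-2.6409  v^+=-6.1409  a^+=-7.7826
step 6: x_pred=-6.9887  r=9.4987  x^+=-1.7929  v^+=-2.9894  a^+=0.1977

a_post = 0.1977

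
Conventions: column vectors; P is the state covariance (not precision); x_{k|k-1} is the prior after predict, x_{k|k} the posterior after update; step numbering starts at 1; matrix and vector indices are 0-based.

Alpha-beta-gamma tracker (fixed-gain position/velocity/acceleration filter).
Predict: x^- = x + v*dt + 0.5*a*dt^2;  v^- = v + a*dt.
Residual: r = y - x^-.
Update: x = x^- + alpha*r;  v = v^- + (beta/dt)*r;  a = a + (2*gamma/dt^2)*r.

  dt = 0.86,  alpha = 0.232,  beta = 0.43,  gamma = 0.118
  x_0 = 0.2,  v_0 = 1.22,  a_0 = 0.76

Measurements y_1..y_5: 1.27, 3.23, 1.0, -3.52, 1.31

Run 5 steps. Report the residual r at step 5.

step 1: x_pred=1.5302  r=-0.2602  x^+=1.4699  v^+=1.7435  a^+=0.6770
step 2: x_pred=3.2196  r=0.0104  x^+=3.2220  v^+=2.3309  a^+=0.6803
step 3: x_pred=5.4781  r=-4.4781  x^+=4.4392  v^+=0.6768  a^+=-0.7487
step 4: x_pred=4.7444  r=-8.2644  x^+=2.8271  v^+=-4.0992  a^+=-3.3858
step 5: x_pred=-1.9503  r=3.2603  x^+=-1.1939  v^+=-5.3808  a^+=-2.3454

resid = 3.2603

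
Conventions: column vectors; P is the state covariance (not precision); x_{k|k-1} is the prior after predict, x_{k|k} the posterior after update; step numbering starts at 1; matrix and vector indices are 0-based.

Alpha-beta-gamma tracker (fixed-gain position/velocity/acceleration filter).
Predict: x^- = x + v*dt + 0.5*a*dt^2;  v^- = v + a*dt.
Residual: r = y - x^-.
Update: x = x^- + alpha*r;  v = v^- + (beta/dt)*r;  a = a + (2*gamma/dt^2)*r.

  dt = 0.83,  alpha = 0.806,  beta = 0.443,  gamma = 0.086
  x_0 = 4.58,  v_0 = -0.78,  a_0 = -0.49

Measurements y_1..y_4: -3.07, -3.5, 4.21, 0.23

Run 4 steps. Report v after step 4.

v_post = 0.7612

step 1: x_pred=3.7638  r=-6.8338  x^+=-1.7442  v^+=-4.8341  a^+=-2.1962
step 2: x_pred=-6.5131  r=3.0131  x^+=-4.0845  v^+=-5.0488  a^+=-1.4439
step 3: x_pred=-8.7724  r=12.9824  x^+=1.6914  v^+=0.6819  a^+=1.7974
step 4: x_pred=2.8765  r=-2.6465  x^+=0.7434  v^+=0.7612  a^+=1.1367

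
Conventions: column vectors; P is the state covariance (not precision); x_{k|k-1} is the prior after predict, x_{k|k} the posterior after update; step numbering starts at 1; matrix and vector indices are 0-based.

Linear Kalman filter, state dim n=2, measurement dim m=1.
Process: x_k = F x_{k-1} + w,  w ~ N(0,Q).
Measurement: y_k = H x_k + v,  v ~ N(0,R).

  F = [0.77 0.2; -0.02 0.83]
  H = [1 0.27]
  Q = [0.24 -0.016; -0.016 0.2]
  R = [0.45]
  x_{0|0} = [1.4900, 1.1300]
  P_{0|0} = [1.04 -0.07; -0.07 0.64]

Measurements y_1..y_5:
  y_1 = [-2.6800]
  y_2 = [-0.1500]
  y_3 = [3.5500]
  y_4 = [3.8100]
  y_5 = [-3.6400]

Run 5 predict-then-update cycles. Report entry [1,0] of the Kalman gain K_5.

step 1: x^-=[1.3733, 0.9081]  P^-=[0.8607 0.0298; 0.0298 0.6436]  S=[1.3737]  K=[0.6324; 0.1482]  nu=[-4.2985]  x^+=[-1.3451, 0.2711]  P^+=[0.3113 -0.0990; -0.0990 0.6135]
step 2: x^-=[-0.9815, 0.2520]  P^-=[0.4186 0.0182; 0.0182 0.6260]  S=[0.9241]  K=[0.4583; 0.2026]  nu=[0.7634]  x^+=[-0.6316, 0.4066]  P^+=[0.2245 -0.0676; -0.0676 0.5881]
step 3: x^-=[-0.4050, 0.3501]  P^-=[0.3758 0.0352; 0.0352 0.6075]  S=[0.8891]  K=[0.4334; 0.2241]  nu=[3.8604]  x^+=[1.2680, 1.2152]  P^+=[0.2088 -0.0511; -0.0511 0.5628]
step 4: x^-=[1.2194, 0.9833]  P^-=[0.3706 0.0417; 0.0417 0.5895]  S=[0.8861]  K=[0.4309; 0.2267]  nu=[2.3251]  x^+=[2.2214, 1.5105]  P^+=[0.2060 -0.0448; -0.0448 0.5440]
step 5: x^-=[2.0126, 1.2093]  P^-=[0.3701 0.0426; 0.0426 0.5763]  S=[0.8851]  K=[0.4311; 0.2240]  nu=[-5.9791]  x^+=[-0.5652, -0.1299]  P^+=[0.2056 -0.0428; -0.0428 0.5319]

K[1,0] = 0.2240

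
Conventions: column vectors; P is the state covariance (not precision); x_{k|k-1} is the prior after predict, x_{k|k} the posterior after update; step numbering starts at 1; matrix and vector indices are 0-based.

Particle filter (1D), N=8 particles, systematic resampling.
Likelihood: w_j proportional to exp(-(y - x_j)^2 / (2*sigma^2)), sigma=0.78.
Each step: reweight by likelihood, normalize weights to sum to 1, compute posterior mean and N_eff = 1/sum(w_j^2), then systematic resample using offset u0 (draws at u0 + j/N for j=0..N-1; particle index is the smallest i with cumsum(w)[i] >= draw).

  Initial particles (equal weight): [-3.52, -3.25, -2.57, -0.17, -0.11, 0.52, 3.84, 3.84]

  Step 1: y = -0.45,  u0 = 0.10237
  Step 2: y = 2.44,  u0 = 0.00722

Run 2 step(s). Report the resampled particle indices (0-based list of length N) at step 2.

resampled_idx = [0, 4, 6, 6, 6, 7, 7, 7]

step 1: w=[0.0002, 0.0007, 0.0107, 0.4015, 0.3894, 0.1976, 0.0000, 0.0000]  mean=-0.0386  Neff=2.8411  idx=[3, 3, 3, 4, 4, 4, 5, 5]
step 2: w=[0.0303, 0.0303, 0.0303, 0.0391, 0.0391, 0.0391, 0.3958, 0.3958]  mean=0.3833  Neff=3.1181  idx=[0, 4, 6, 6, 6, 7, 7, 7]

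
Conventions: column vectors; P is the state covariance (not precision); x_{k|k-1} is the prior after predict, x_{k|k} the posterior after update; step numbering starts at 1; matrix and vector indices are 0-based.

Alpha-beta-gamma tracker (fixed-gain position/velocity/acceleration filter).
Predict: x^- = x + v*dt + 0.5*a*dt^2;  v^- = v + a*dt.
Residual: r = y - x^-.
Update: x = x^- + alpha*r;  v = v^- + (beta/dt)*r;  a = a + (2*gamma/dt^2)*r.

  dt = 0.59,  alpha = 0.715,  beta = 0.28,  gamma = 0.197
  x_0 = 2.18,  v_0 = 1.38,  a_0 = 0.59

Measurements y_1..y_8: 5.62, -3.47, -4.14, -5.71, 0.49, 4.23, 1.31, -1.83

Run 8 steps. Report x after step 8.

x_post = 2.5917

step 1: x_pred=3.0969  r=2.5231  x^+=4.9009  v^+=2.9255  a^+=3.4458
step 2: x_pred=7.2267  r=-10.6967  x^+=-0.4214  v^+=-0.1179  a^+=-8.6614
step 3: x_pred=-1.9985  r=-2.1415  x^+=-3.5297  v^+=-6.2444  a^+=-11.0852
step 4: x_pred=-9.1432  r=3.4332  x^+=-6.6885  v^+=-11.1553  a^+=-7.1993
step 5: x_pred=-14.5232  r=15.0132  x^+=-3.7888  v^+=-8.2780  a^+=9.7935
step 6: x_pred=-6.9682  r=11.1982  x^+=1.0385  v^+=2.8145  a^+=22.4683
step 7: x_pred=6.6097  r=-5.2997  x^+=2.8204  v^+=13.5557  a^+=16.4698
step 8: x_pred=13.6849  r=-15.5149  x^+=2.5917  v^+=15.9099  a^+=-1.0908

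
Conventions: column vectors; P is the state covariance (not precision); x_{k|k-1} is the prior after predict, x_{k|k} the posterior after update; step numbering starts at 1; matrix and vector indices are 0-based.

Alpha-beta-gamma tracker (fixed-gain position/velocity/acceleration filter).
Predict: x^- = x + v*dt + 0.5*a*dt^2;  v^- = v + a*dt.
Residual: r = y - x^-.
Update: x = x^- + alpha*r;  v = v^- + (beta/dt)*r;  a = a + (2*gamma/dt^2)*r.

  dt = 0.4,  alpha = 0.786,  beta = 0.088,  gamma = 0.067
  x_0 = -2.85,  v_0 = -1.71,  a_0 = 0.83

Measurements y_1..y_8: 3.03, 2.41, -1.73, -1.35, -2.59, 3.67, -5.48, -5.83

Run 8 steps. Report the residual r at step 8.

step 1: x_pred=-3.4676  r=6.4976  x^+=1.6395  v^+=0.0515  a^+=6.2717
step 2: x_pred=2.1618  r=0.2482  x^+=2.3569  v^+=2.6148  a^+=6.4796
step 3: x_pred=3.9212  r=-5.6512  x^+=-0.5207  v^+=3.9633  a^+=1.7467
step 4: x_pred=1.2044  r=-2.5544  x^+=-0.8034  v^+=4.1001  a^+=-0.3926
step 5: x_pred=0.8053  r=-3.3953  x^+=-1.8634  v^+=3.1961  a^+=-3.2361
step 6: x_pred=-0.8439  r=4.5139  x^+=2.7040  v^+=2.8947  a^+=0.5442
step 7: x_pred=3.9054  r=-9.3854  x^+=-3.4715  v^+=1.0476  a^+=-7.3161
step 8: x_pred=-3.6378  r=-2.1922  x^+=-5.3609  v^+=-2.3612  a^+=-9.1520

resid = -2.1922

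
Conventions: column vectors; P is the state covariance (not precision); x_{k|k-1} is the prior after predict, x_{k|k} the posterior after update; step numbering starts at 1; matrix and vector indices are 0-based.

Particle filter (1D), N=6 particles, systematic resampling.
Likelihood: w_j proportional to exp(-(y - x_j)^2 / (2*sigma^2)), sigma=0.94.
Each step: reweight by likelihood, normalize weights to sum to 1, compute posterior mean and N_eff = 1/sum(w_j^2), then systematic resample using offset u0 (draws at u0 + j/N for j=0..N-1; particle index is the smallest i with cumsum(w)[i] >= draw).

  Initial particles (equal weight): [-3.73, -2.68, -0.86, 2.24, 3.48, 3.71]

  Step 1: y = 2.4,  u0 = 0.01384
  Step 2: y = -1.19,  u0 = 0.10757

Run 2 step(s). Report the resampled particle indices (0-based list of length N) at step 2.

resampled_idx = [0, 1, 1, 2, 3, 3]

step 1: w=[0.0000, 0.0000, 0.0013, 0.5233, 0.2744, 0.2010]  mean=2.8717  Neff=2.5673  idx=[3, 3, 3, 3, 4, 5]
step 2: w=[0.2497, 0.2497, 0.2497, 0.2497, 0.0008, 0.0002]  mean=2.2414  Neff=4.0088  idx=[0, 1, 1, 2, 3, 3]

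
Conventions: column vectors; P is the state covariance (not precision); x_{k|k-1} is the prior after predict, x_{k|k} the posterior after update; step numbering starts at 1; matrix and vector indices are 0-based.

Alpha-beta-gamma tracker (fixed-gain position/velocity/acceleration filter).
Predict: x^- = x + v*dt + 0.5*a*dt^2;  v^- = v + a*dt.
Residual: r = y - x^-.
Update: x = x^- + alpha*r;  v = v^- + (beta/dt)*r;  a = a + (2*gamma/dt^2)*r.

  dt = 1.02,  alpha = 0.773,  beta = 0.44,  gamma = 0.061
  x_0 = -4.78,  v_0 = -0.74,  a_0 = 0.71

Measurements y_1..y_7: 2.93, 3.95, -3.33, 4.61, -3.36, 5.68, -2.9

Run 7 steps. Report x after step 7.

step 1: x_pred=-5.1655  r=8.0955  x^+=1.0923  v^+=3.4764  a^+=1.6593
step 2: x_pred=5.5014  r=-1.5514  x^+=4.3022  v^+=4.4996  a^+=1.4774
step 3: x_pred=9.6603  r=-12.9903  x^+=-0.3812  v^+=0.4029  a^+=-0.0459
step 4: x_pred=0.0059  r=4.6041  x^+=3.5649  v^+=2.3422  a^+=0.4940
step 5: x_pred=6.2108  r=-9.5708  x^+=-1.1874  v^+=-1.2826  a^+=-0.6283
step 6: x_pred=-2.8225  r=8.5025  x^+=3.7499  v^+=1.7443  a^+=0.3687
step 7: x_pred=5.7209  r=-8.6209  x^+=-0.9430  v^+=-1.5984  a^+=-0.6422

x_post = -0.9430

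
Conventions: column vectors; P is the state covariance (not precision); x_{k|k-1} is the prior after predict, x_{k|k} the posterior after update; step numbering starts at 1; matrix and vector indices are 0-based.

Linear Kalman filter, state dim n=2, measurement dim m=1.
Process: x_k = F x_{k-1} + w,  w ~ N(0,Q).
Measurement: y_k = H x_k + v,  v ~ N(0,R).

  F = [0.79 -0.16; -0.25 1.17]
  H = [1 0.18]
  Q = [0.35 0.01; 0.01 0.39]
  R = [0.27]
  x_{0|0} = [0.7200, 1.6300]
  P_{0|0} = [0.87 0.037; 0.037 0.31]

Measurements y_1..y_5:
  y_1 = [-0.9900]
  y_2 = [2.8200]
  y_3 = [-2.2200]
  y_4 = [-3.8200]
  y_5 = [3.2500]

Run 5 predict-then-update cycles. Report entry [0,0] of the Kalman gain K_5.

K[0,0] = 0.7688

step 1: x^-=[0.3080, 1.7271]  P^-=[0.8915 -0.1842; -0.1842 0.8471]  S=[1.1227]  K=[0.7646; -0.0282]  nu=[-1.6089]  x^+=[-0.9221, 1.7725]  P^+=[0.2352 -0.1599; -0.1599 0.8462]
step 2: x^-=[-1.0121, 2.3044]  P^-=[0.5589 -0.3491; -0.3491 1.6566]  S=[0.7569]  K=[0.6554; -0.0673]  nu=[3.4173]  x^+=[1.2276, 2.0746]  P^+=[0.2338 -0.3157; -0.3157 1.6532]
step 3: x^-=[0.6378, 2.1204]  P^-=[0.6180 -0.6501; -0.6501 2.8524]  S=[0.7464]  K=[0.6712; -0.1831]  nu=[-3.2395]  x^+=[-1.5366, 2.7136]  P^+=[0.2817 -0.5584; -0.5584 2.8273]
step 4: x^-=[-1.6481, 3.5591]  P^-=[0.7394 -1.1134; -1.1134 4.6046]  S=[0.7578]  K=[0.7113; -0.3755]  nu=[-2.8125]  x^+=[-3.6486, 4.6151]  P^+=[0.3560 -0.9110; -0.9110 4.4978]
step 5: x^-=[-3.6208, 6.3118]  P^-=[0.9176 -1.7808; -1.7808 7.1022]  S=[0.7767]  K=[0.7688; -0.6468]  nu=[5.7347]  x^+=[0.7880, 2.6025]  P^+=[0.4586 -1.3945; -1.3945 6.7772]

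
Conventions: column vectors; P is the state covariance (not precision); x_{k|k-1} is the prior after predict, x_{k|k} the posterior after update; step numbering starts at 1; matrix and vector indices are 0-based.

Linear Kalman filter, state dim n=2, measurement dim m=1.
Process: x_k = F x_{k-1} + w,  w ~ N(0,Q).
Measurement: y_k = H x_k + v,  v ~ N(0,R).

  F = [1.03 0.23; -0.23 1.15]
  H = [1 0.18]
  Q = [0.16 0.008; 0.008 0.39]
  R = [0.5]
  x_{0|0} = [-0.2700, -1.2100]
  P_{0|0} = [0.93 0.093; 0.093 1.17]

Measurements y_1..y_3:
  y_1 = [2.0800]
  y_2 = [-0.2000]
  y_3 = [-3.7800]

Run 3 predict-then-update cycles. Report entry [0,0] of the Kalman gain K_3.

step 1: x^-=[-0.5564, -1.3294]  P^-=[1.2526 0.2024; 0.2024 1.9373]  S=[1.8882]  K=[0.6827; 0.2919]  nu=[2.8757]  x^+=[1.4067, -0.4901]  P^+=[0.3726 -0.1738; -0.1738 1.7765]
step 2: x^-=[1.3362, -0.8871]  P^-=[0.5669 0.1929; 0.1929 2.8511]  S=[1.2287]  K=[0.4896; 0.5746]  nu=[-1.3765]  x^+=[0.6622, -1.6782]  P^+=[0.2723 -0.1528; -0.1528 2.4453]
step 3: x^-=[0.2961, -2.0822]  P^-=[0.5059 0.4173; 0.4173 3.7192]  S=[1.2766]  K=[0.4551; 0.8513]  nu=[-3.7013]  x^+=[-1.3884, -5.2331]  P^+=[0.2415 -0.0773; -0.0773 2.7940]

K[0,0] = 0.4551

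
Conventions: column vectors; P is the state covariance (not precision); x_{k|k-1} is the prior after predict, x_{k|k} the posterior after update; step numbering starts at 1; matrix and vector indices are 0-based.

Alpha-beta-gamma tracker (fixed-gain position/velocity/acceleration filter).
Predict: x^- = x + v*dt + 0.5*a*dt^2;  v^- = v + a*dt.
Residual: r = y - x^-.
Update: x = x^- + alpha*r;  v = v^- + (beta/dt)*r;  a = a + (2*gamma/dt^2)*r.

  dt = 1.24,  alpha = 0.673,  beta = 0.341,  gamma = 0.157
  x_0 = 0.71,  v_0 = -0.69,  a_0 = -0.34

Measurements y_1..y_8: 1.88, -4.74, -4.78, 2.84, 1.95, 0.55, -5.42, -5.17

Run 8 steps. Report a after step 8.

step 1: x_pred=-0.4070  r=2.2870  x^+=1.1322  v^+=-0.4827  a^+=0.1270
step 2: x_pred=0.6313  r=-5.3713  x^+=-2.9836  v^+=-1.8023  a^+=-0.9699
step 3: x_pred=-5.9640  r=1.1840  x^+=-5.1672  v^+=-2.6793  a^+=-0.7281
step 4: x_pred=-9.0492  r=11.8892  x^+=-1.0478  v^+=-0.3125  a^+=1.6999
step 5: x_pred=-0.1285  r=2.0785  x^+=1.2703  v^+=2.3669  a^+=2.1243
step 6: x_pred=5.8385  r=-5.2885  x^+=2.2793  v^+=3.5467  a^+=1.0444
step 7: x_pred=7.4802  r=-12.9002  x^+=-1.2016  v^+=1.2942  a^+=-1.5900
step 8: x_pred=-0.8193  r=-4.3507  x^+=-3.7473  v^+=-1.8739  a^+=-2.4785

a_post = -2.4785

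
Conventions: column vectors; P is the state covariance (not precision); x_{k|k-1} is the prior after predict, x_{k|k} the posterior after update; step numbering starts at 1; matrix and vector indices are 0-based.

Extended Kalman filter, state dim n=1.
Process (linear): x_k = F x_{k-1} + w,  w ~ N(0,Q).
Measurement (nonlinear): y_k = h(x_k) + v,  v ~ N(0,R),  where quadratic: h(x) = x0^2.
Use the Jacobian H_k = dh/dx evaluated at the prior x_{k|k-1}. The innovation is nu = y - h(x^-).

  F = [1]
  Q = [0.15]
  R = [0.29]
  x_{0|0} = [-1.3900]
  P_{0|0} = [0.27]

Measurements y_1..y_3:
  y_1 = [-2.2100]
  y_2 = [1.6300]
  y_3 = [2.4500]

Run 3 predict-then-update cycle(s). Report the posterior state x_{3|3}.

x_post = [-0.4450]

step 1: x^-=[-1.3900]  P^-=[0.4200]  H_jac=[-2.7800]  S=[3.5359]  K=[-0.3302]  nu=[-4.1421]  x^+=[-0.0222]  P^+=[0.0344]
step 2: x^-=[-0.0222]  P^-=[0.1844]  H_jac=[-0.0445]  S=[0.2904]  K=[-0.0282]  nu=[1.6295]  x^+=[-0.0683]  P^+=[0.1842]
step 3: x^-=[-0.0683]  P^-=[0.3342]  H_jac=[-0.1365]  S=[0.2962]  K=[-0.1540]  nu=[2.4453]  x^+=[-0.4450]  P^+=[0.3272]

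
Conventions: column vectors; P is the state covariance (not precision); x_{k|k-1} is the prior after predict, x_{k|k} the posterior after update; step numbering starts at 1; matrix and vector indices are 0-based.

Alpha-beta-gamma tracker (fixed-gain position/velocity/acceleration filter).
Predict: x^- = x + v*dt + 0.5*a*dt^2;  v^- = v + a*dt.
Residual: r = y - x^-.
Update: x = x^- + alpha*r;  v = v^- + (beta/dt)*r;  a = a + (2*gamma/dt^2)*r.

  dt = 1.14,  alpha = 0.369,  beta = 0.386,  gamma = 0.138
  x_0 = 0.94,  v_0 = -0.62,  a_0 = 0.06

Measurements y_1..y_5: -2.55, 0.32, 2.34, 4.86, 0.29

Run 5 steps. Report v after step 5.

v_post = 3.4165

step 1: x_pred=0.2722  r=-2.8222  x^+=-0.7692  v^+=-1.5072  a^+=-0.5394
step 2: x_pred=-2.8379  r=3.1579  x^+=-1.6726  v^+=-1.0528  a^+=0.1313
step 3: x_pred=-2.7875  r=5.1275  x^+=-0.8955  v^+=0.8330  a^+=1.2202
step 4: x_pred=0.8471  r=4.0129  x^+=2.3279  v^+=3.5828  a^+=2.0725
step 5: x_pred=7.7590  r=-7.4690  x^+=5.0029  v^+=3.4165  a^+=0.4863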